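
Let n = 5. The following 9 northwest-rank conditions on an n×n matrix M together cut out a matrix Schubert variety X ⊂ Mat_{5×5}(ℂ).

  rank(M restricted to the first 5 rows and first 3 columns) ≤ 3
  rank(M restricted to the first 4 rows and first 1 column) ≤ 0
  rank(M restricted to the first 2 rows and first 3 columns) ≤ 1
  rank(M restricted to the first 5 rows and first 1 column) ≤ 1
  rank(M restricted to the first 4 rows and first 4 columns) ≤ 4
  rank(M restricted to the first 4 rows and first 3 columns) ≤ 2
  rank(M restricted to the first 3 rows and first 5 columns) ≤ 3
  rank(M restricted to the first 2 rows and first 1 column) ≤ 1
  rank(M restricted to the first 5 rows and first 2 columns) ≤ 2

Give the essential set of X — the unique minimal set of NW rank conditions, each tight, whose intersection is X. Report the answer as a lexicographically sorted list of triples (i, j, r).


Recovering R(i,j) via the rank-extension bound from the 9 conditions:

  0 1 1 1 1
  0 1 1 2 2
  0 1 2 3 3
  0 1 2 3 4
  1 2 3 4 5

second differences of R give the permutation w = (2, 4, 3, 5, 1).

Rothe diagram D(w) (5 cells), 2 SE-corners (essential conditions):

[(2, 3, 1), (4, 1, 0)]


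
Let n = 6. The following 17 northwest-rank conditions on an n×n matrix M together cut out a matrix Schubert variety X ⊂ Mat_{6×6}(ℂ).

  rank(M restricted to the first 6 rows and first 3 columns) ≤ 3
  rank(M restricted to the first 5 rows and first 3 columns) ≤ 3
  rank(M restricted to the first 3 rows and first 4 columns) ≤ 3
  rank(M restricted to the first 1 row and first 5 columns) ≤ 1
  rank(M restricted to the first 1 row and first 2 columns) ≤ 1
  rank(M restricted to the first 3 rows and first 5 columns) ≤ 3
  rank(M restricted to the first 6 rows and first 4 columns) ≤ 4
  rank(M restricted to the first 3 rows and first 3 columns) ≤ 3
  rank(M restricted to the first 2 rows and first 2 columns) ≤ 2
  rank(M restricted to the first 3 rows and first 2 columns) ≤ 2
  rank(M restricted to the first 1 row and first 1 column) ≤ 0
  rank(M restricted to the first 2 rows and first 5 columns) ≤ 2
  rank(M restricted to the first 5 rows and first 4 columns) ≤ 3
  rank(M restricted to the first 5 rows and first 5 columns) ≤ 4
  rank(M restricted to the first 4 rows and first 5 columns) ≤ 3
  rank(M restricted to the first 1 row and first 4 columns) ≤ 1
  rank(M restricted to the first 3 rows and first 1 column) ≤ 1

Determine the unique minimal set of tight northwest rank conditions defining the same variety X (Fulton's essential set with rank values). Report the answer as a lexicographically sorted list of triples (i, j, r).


Rank table r_w(6×6) implied by the 17 constraints:

  0, 1, 1, 1, 1, 1
  1, 2, 2, 2, 2, 2
  1, 2, 3, 3, 3, 3
  1, 2, 3, 3, 3, 4
  1, 2, 3, 3, 4, 5
  1, 2, 3, 4, 5, 6

giving w = (2, 1, 3, 6, 5, 4) via Δ²R.

|D(w)|=4, |Ess(w)|=3:

[(1, 1, 0), (4, 5, 3), (5, 4, 3)]


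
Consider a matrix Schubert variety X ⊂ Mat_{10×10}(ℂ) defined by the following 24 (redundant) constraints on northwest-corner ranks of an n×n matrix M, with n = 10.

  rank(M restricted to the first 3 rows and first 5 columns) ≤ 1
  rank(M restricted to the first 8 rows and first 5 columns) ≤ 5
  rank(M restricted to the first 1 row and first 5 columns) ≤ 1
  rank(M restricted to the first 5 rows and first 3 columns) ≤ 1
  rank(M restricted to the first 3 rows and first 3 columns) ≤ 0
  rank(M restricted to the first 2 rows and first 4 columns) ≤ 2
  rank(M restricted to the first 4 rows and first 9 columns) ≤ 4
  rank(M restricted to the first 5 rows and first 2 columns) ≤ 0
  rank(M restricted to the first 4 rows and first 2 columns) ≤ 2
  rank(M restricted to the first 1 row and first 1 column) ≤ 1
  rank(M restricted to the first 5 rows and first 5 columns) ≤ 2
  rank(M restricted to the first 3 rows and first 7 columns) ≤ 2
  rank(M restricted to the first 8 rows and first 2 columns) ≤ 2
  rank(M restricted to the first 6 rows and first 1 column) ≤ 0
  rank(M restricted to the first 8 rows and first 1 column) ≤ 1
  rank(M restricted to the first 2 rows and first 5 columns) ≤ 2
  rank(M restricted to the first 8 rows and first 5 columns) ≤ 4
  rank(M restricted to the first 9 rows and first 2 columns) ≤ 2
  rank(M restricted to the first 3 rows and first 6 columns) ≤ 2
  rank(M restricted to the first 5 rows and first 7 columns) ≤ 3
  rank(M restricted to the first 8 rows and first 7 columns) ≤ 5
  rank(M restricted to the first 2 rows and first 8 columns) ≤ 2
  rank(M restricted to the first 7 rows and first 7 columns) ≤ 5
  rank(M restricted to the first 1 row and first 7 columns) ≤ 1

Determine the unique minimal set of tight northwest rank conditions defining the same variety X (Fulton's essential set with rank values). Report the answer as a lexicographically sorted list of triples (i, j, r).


Computing R[i][j] = min implied NW-rank bound (n=10, 24 conditions):

  R[1]: 0  0  0  1  1  1  1  1  1  1
  R[2]: 0  0  0  1  1  2  2  2  2  2
  R[3]: 0  0  0  1  1  2  2  3  3  3
  R[4]: 0  0  1  2  2  3  3  4  4  4
  R[5]: 0  0  1  2  2  3  3  4  5  5
  R[6]: 0  1  2  3  3  4  4  5  6  6
  R[7]: 1  2  3  4  4  5  5  6  7  7
  R[8]: 1  2  3  4  4  5  5  6  7  8
  R[9]: 1  2  3  4  5  6  6  7  8  9
  R[10]: 1  2  3  4  5  6  7  8  9  10

so w = (4, 6, 8, 3, 9, 2, 1, 10, 5, 7).

9 SE-corners of the 21-cell Rothe diagram give Ess(w):

[(3, 3, 0), (3, 5, 1), (3, 7, 2), (5, 2, 0), (5, 5, 2), (5, 7, 3), (6, 1, 0), (8, 5, 4), (8, 7, 5)]


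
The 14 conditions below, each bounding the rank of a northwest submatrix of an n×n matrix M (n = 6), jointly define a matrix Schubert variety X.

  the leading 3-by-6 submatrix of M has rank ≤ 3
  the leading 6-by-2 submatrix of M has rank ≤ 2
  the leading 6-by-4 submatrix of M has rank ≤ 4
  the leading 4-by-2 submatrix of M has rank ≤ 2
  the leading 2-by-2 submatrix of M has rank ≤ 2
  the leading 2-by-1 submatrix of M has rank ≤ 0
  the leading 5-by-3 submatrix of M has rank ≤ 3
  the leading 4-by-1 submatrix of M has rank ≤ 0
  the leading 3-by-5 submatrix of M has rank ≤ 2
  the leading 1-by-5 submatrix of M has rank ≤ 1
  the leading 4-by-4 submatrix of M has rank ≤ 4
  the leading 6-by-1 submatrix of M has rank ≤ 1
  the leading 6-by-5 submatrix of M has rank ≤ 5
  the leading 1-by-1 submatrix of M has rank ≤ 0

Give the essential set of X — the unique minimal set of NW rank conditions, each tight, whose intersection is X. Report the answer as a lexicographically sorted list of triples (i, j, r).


Reconstructing r_w from the 14 given conditions:

  row 1: 0  1  1  1  1  1
  row 2: 0  1  2  2  2  2
  row 3: 0  1  2  2  2  3
  row 4: 0  1  2  3  3  4
  row 5: 1  2  3  4  4  5
  row 6: 1  2  3  4  5  6

giving w = (2, 3, 6, 4, 1, 5) via Δ²R.

2 SE-corners of the 6-cell Rothe diagram give Ess(w):

[(3, 5, 2), (4, 1, 0)]


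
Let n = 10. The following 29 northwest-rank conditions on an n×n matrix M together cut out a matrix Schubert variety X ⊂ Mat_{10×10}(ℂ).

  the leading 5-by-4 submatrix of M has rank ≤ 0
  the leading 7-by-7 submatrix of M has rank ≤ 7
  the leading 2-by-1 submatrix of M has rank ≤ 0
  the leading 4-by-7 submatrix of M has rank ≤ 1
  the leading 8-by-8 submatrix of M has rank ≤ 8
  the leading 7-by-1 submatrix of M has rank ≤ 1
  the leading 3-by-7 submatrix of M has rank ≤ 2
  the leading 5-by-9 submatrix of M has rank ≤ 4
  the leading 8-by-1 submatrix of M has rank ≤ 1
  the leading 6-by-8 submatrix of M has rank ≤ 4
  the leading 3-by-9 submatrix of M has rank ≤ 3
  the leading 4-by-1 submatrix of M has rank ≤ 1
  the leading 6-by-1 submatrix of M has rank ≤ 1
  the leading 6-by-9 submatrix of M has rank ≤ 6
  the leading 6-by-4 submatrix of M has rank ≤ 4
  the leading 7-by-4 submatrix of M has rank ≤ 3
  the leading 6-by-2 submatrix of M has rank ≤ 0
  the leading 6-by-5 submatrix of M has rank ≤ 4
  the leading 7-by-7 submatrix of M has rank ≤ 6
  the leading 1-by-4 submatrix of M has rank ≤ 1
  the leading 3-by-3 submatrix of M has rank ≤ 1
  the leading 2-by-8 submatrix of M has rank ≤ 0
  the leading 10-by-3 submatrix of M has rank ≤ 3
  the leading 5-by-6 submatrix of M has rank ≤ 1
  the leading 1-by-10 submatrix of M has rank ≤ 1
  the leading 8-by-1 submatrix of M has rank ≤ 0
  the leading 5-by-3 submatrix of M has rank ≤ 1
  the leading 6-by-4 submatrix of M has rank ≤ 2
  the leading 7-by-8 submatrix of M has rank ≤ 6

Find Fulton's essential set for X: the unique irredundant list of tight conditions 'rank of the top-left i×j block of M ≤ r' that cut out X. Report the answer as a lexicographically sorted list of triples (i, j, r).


Computing R[i][j] = min implied NW-rank bound (n=10, 29 conditions):

  row 1: 0  0  0  0  0  0  0  0  1  1
  row 2: 0  0  0  0  0  0  0  0  1  2
  row 3: 0  0  0  0  1  1  1  1  2  3
  row 4: 0  0  0  0  1  1  1  2  3  4
  row 5: 0  0  0  0  1  1  2  3  4  5
  row 6: 0  0  1  1  2  2  3  4  5  6
  row 7: 0  1  2  2  3  3  4  5  6  7
  row 8: 0  1  2  3  4  4  5  6  7  8
  row 9: 1  2  3  4  5  5  6  7  8  9
  row 10: 1  2  3  4  5  6  7  8  9  10

hence w(1..10) = (9, 10, 5, 8, 7, 3, 2, 4, 1, 6).

Fulton essential set (6 of the 35 Rothe cells):

[(2, 8, 0), (4, 7, 1), (5, 4, 0), (5, 6, 1), (6, 2, 0), (8, 1, 0)]


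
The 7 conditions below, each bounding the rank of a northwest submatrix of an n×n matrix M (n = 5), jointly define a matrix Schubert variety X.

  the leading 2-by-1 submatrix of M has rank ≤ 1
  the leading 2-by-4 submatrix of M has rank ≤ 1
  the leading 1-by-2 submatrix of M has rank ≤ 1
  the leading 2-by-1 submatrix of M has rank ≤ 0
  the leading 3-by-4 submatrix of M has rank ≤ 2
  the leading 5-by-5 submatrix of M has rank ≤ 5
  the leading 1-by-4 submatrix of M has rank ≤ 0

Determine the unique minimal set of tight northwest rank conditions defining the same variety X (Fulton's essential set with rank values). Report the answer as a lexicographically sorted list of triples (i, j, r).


Computing R[i][j] = min implied NW-rank bound (n=5, 7 conditions):

  i=1: 0  0  0  0  1
  i=2: 0  1  1  1  2
  i=3: 1  2  2  2  3
  i=4: 1  2  3  3  4
  i=5: 1  2  3  4  5

giving w = (5, 2, 1, 3, 4) via Δ²R.

Fulton essential set (2 of the 5 Rothe cells):

[(1, 4, 0), (2, 1, 0)]


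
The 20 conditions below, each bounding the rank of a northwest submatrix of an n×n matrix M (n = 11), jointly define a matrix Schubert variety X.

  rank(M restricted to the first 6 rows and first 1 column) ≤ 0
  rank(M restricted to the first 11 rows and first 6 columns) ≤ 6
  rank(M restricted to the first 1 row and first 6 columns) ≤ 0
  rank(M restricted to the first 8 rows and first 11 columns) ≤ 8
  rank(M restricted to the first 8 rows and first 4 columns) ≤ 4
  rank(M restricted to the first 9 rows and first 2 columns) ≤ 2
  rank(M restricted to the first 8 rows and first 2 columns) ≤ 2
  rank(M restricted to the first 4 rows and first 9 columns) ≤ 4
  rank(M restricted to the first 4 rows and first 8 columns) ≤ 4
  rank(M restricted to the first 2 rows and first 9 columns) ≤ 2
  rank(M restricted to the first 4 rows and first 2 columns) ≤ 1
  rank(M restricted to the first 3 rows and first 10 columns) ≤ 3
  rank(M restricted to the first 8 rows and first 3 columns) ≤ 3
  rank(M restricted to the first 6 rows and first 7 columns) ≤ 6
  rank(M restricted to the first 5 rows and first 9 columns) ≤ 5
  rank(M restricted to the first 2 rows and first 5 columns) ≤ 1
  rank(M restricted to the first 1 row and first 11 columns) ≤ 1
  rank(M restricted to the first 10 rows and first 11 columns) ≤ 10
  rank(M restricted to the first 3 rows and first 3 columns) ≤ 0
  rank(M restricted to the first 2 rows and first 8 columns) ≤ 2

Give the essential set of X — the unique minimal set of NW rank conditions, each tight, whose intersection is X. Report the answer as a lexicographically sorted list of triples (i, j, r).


Computing R[i][j] = min implied NW-rank bound (n=11, 20 conditions):

  i=1: 0 0 0 0 0 0 1 1 1 1 1
  i=2: 0 0 0 1 1 1 2 2 2 2 2
  i=3: 0 0 0 1 2 2 3 3 3 3 3
  i=4: 0 1 1 2 3 3 4 4 4 4 4
  i=5: 0 1 2 3 4 4 5 5 5 5 5
  i=6: 0 1 2 3 4 5 6 6 6 6 6
  i=7: 1 2 3 4 5 6 7 7 7 7 7
  i=8: 1 2 3 4 5 6 7 8 8 8 8
  i=9: 1 2 3 4 5 6 7 8 9 9 9
  i=10: 1 2 3 4 5 6 7 8 9 10 10
  i=11: 1 2 3 4 5 6 7 8 9 10 11

the unique w with this rank table is (7, 4, 5, 2, 3, 6, 1, 8, 9, 10, 11).

ℓ(w)=15; the 3 essential cells (i,j,r):

[(1, 6, 0), (3, 3, 0), (6, 1, 0)]


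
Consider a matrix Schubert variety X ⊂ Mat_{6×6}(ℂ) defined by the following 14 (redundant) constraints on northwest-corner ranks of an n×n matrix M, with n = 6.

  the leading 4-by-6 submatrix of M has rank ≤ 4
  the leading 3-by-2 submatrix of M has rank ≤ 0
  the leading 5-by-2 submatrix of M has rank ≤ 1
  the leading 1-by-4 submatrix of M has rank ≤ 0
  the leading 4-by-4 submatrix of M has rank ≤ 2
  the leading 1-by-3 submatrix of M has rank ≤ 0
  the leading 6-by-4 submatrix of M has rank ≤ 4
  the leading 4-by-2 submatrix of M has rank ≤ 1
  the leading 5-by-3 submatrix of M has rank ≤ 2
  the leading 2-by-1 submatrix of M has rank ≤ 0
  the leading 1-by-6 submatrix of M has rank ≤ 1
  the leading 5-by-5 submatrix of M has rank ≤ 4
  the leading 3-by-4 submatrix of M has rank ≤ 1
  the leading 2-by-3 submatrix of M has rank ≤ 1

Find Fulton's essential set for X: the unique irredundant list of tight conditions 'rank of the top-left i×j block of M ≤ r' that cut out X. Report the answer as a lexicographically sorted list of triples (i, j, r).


Recovering R(i,j) via the rank-extension bound from the 14 conditions:

  i=1: 0, 0, 0, 0, 1, 1
  i=2: 0, 0, 1, 1, 2, 2
  i=3: 0, 0, 1, 1, 2, 3
  i=4: 1, 1, 2, 2, 3, 4
  i=5: 1, 1, 2, 3, 4, 5
  i=6: 1, 2, 3, 4, 5, 6

the unique w with this rank table is (5, 3, 6, 1, 4, 2).

Fulton essential set (4 of the 10 Rothe cells):

[(1, 4, 0), (3, 2, 0), (3, 4, 1), (5, 2, 1)]


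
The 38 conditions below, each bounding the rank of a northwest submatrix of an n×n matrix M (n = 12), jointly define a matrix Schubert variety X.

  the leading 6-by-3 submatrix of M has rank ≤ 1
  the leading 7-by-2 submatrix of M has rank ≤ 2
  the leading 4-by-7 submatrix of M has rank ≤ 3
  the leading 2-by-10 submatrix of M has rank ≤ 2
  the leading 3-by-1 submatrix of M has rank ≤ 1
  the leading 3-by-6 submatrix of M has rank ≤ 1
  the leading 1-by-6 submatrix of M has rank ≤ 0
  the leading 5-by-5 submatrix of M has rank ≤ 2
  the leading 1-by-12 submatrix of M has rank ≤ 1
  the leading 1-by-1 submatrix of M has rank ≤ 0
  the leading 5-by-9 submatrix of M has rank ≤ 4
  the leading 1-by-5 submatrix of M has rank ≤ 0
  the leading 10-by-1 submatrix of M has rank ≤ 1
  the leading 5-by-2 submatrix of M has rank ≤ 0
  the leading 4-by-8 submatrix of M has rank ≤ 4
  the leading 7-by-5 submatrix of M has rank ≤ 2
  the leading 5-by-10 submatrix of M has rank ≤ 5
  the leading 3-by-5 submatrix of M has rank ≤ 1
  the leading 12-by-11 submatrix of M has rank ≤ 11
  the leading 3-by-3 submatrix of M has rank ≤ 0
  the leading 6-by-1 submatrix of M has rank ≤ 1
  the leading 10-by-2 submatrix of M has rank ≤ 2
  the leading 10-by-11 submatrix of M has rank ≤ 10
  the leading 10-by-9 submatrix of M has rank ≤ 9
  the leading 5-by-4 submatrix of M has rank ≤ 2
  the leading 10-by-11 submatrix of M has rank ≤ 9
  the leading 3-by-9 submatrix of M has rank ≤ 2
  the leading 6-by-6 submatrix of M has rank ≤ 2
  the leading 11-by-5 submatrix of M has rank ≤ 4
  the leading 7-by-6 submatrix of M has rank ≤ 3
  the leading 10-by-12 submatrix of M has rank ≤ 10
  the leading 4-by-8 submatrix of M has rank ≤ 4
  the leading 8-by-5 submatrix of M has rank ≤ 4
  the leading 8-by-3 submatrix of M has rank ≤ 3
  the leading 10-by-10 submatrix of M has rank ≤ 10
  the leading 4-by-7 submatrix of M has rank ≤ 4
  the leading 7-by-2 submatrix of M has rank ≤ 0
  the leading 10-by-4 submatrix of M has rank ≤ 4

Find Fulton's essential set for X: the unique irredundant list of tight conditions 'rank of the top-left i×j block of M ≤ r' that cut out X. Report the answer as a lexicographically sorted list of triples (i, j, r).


Propagating the 38 rank bounds to every northwest block:

  row 1: 0, 0, 0, 0, 0, 0, 1, 1, 1, 1, 1, 1
  row 2: 0, 0, 0, 1, 1, 1, 2, 2, 2, 2, 2, 2
  row 3: 0, 0, 0, 1, 1, 1, 2, 2, 2, 3, 3, 3
  row 4: 0, 0, 1, 2, 2, 2, 3, 3, 3, 4, 4, 4
  row 5: 0, 0, 1, 2, 2, 2, 3, 4, 4, 5, 5, 5
  row 6: 0, 0, 1, 2, 2, 2, 3, 4, 5, 6, 6, 6
  row 7: 0, 0, 1, 2, 2, 3, 4, 5, 6, 7, 7, 7
  row 8: 1, 1, 2, 3, 3, 4, 5, 6, 7, 8, 8, 8
  row 9: 1, 2, 3, 4, 4, 5, 6, 7, 8, 9, 9, 9
  row 10: 1, 2, 3, 4, 4, 5, 6, 7, 8, 9, 9, 10
  row 11: 1, 2, 3, 4, 4, 5, 6, 7, 8, 9, 10, 11
  row 12: 1, 2, 3, 4, 5, 6, 7, 8, 9, 10, 11, 12

second differences of R give the permutation w = (7, 4, 10, 3, 8, 9, 6, 1, 2, 12, 11, 5).

9 SE-corners of the 32-cell Rothe diagram give Ess(w):

[(1, 6, 0), (3, 3, 0), (3, 6, 1), (3, 9, 2), (6, 6, 2), (7, 2, 0), (7, 5, 2), (10, 11, 9), (11, 5, 4)]


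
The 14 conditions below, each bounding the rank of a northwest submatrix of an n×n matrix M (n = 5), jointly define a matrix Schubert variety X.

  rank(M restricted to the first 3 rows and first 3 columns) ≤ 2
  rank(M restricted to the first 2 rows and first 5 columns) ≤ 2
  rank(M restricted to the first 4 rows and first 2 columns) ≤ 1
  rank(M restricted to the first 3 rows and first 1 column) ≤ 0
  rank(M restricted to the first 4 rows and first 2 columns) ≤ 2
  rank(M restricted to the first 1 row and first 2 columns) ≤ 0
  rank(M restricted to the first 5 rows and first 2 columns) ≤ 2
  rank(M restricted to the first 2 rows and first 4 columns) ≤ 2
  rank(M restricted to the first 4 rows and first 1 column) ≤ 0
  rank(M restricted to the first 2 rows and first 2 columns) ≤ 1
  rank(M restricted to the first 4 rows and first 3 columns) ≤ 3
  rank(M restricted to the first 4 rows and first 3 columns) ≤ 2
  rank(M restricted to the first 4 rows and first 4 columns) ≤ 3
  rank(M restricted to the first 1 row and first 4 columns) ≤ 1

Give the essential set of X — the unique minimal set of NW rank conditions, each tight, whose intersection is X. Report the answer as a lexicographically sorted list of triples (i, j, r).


Propagating the 14 rank bounds to every northwest block:

  0 0 1 1 1
  0 1 2 2 2
  0 1 2 3 3
  0 1 2 3 4
  1 2 3 4 5

second differences of R give the permutation w = (3, 2, 4, 5, 1).

2 SE-corners of the 5-cell Rothe diagram give Ess(w):

[(1, 2, 0), (4, 1, 0)]


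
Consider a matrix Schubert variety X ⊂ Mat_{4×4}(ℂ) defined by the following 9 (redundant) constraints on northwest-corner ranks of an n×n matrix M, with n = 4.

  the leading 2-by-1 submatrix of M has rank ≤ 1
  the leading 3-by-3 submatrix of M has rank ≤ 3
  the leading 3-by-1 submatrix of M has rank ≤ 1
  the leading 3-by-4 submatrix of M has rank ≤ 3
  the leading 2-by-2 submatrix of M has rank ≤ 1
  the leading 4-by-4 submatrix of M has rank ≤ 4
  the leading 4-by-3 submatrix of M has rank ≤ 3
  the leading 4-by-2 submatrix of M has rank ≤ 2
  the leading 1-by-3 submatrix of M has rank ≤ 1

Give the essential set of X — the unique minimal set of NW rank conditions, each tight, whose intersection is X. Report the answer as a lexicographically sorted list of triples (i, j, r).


Computing R[i][j] = min implied NW-rank bound (n=4, 9 conditions):

  i=1: 1, 1, 1, 1
  i=2: 1, 1, 2, 2
  i=3: 1, 2, 3, 3
  i=4: 1, 2, 3, 4

reading off 1-entries of Δ²R: w = (1, 3, 2, 4).

ℓ(w)=1; the 1 essential cell (i,j,r):

[(2, 2, 1)]


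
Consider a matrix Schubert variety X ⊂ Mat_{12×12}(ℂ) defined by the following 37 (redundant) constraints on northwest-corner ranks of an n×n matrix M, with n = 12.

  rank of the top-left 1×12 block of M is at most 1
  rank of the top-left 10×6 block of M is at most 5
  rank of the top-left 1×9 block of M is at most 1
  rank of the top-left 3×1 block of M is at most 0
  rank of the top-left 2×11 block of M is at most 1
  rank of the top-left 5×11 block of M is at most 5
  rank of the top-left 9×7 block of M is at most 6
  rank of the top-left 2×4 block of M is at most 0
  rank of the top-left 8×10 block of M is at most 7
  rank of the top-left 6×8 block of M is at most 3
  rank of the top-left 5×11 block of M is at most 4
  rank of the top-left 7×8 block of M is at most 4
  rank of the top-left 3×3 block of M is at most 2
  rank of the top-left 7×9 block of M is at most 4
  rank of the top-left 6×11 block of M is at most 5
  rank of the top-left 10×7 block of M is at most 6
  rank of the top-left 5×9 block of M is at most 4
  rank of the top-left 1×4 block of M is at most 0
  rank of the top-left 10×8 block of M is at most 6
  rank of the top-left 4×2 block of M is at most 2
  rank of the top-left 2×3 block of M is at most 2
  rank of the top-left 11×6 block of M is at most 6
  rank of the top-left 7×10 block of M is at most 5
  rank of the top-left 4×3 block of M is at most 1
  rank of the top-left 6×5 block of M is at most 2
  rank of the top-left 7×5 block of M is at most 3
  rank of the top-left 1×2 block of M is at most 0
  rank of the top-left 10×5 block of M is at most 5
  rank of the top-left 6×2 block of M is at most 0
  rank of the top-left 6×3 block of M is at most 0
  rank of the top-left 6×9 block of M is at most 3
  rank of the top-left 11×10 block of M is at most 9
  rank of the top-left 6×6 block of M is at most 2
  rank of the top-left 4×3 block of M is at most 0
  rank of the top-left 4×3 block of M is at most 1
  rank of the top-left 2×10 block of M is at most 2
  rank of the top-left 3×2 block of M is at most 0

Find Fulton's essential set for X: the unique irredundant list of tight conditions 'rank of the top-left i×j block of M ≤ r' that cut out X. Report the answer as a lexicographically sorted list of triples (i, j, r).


Computing R[i][j] = min implied NW-rank bound (n=12, 37 conditions):

  i=1: 0 | 0 | 0 | 0 | 1 | 1 | 1 | 1 | 1 | 1 | 1 | 1
  i=2: 0 | 0 | 0 | 0 | 1 | 1 | 1 | 1 | 1 | 1 | 1 | 2
  i=3: 0 | 0 | 0 | 1 | 2 | 2 | 2 | 2 | 2 | 2 | 2 | 3
  i=4: 0 | 0 | 0 | 1 | 2 | 2 | 3 | 3 | 3 | 3 | 3 | 4
  i=5: 0 | 0 | 0 | 1 | 2 | 2 | 3 | 3 | 3 | 4 | 4 | 5
  i=6: 0 | 0 | 0 | 1 | 2 | 2 | 3 | 3 | 3 | 4 | 5 | 6
  i=7: 1 | 1 | 1 | 2 | 3 | 3 | 4 | 4 | 4 | 5 | 6 | 7
  i=8: 1 | 2 | 2 | 3 | 4 | 4 | 5 | 5 | 5 | 6 | 7 | 8
  i=9: 1 | 2 | 3 | 4 | 5 | 5 | 6 | 6 | 6 | 7 | 8 | 9
  i=10: 1 | 2 | 3 | 4 | 5 | 5 | 6 | 6 | 7 | 8 | 9 | 10
  i=11: 1 | 2 | 3 | 4 | 5 | 6 | 7 | 7 | 8 | 9 | 10 | 11
  i=12: 1 | 2 | 3 | 4 | 5 | 6 | 7 | 8 | 9 | 10 | 11 | 12

reading off 1-entries of Δ²R: w = (5, 12, 4, 7, 10, 11, 1, 2, 3, 9, 6, 8).

Rothe diagram D(w) (35 cells), 7 SE-corners (essential conditions):

[(2, 4, 0), (2, 11, 1), (6, 3, 0), (6, 6, 2), (6, 9, 3), (10, 6, 5), (10, 8, 6)]


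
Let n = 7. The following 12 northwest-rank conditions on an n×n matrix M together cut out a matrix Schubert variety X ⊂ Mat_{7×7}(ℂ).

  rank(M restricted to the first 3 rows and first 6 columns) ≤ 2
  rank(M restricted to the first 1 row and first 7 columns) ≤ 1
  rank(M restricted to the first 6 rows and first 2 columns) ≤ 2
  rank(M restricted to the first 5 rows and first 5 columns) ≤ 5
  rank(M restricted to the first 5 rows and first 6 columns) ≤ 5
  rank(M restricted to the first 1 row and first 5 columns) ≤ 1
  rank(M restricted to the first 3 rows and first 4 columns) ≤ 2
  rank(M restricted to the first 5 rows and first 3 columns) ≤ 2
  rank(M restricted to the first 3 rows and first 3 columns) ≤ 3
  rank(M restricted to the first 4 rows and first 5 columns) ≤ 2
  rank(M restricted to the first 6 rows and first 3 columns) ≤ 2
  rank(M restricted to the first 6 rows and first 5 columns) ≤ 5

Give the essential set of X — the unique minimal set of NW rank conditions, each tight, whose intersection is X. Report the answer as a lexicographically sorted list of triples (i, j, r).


The tightest implied rank at each (i,j), from the 12 conditions:

  i=1: 1 1 1 1 1 1 1
  i=2: 1 2 2 2 2 2 2
  i=3: 1 2 2 2 2 2 3
  i=4: 1 2 2 2 2 3 4
  i=5: 1 2 2 3 3 4 5
  i=6: 1 2 2 3 4 5 6
  i=7: 1 2 3 4 5 6 7

the unique w with this rank table is (1, 2, 7, 6, 4, 5, 3).

3 SE-corners of the 9-cell Rothe diagram give Ess(w):

[(3, 6, 2), (4, 5, 2), (6, 3, 2)]


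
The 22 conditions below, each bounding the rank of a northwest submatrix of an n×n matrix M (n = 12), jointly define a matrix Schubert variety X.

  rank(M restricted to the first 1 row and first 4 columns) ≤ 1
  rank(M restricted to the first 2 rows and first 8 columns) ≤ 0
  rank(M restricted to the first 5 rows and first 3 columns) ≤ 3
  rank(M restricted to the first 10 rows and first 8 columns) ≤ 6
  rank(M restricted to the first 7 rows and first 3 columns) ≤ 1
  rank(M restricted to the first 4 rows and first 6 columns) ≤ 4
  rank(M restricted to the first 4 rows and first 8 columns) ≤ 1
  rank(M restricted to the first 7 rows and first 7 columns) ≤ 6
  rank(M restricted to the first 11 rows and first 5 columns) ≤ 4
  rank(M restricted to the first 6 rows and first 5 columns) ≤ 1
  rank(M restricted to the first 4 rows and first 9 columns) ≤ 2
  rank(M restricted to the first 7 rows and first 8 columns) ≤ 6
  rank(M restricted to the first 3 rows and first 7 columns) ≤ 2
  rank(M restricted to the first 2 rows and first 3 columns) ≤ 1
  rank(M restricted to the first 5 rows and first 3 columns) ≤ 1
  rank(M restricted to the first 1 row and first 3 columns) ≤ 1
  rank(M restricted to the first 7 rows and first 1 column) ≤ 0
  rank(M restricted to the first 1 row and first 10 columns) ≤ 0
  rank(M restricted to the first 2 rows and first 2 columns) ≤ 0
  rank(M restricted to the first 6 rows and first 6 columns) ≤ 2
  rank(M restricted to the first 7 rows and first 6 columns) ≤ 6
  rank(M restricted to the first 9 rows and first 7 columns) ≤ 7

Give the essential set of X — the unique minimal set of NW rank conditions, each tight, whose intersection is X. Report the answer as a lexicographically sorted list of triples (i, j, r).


Reconstructing r_w from the 22 given conditions:

  R[1]: 0 | 0 | 0 | 0 | 0 | 0 | 0 | 0 | 0 | 0 | 1 | 1
  R[2]: 0 | 0 | 0 | 0 | 0 | 0 | 0 | 0 | 1 | 1 | 2 | 2
  R[3]: 0 | 1 | 1 | 1 | 1 | 1 | 1 | 1 | 2 | 2 | 3 | 3
  R[4]: 0 | 1 | 1 | 1 | 1 | 1 | 1 | 1 | 2 | 3 | 4 | 4
  R[5]: 0 | 1 | 1 | 1 | 1 | 2 | 2 | 2 | 3 | 4 | 5 | 5
  R[6]: 0 | 1 | 1 | 1 | 1 | 2 | 3 | 3 | 4 | 5 | 6 | 6
  R[7]: 0 | 1 | 1 | 2 | 2 | 3 | 4 | 4 | 5 | 6 | 7 | 7
  R[8]: 1 | 2 | 2 | 3 | 3 | 4 | 5 | 5 | 6 | 7 | 8 | 8
  R[9]: 1 | 2 | 3 | 4 | 4 | 5 | 6 | 6 | 7 | 8 | 9 | 9
  R[10]: 1 | 2 | 3 | 4 | 4 | 5 | 6 | 6 | 7 | 8 | 9 | 10
  R[11]: 1 | 2 | 3 | 4 | 4 | 5 | 6 | 7 | 8 | 9 | 10 | 11
  R[12]: 1 | 2 | 3 | 4 | 5 | 6 | 7 | 8 | 9 | 10 | 11 | 12

giving w = (11, 9, 2, 10, 6, 7, 4, 1, 3, 12, 8, 5) via Δ²R.

Fulton essential set (8 of the 39 Rothe cells):

[(1, 10, 0), (2, 8, 0), (4, 8, 1), (6, 5, 1), (7, 1, 0), (7, 3, 1), (10, 8, 6), (11, 5, 4)]


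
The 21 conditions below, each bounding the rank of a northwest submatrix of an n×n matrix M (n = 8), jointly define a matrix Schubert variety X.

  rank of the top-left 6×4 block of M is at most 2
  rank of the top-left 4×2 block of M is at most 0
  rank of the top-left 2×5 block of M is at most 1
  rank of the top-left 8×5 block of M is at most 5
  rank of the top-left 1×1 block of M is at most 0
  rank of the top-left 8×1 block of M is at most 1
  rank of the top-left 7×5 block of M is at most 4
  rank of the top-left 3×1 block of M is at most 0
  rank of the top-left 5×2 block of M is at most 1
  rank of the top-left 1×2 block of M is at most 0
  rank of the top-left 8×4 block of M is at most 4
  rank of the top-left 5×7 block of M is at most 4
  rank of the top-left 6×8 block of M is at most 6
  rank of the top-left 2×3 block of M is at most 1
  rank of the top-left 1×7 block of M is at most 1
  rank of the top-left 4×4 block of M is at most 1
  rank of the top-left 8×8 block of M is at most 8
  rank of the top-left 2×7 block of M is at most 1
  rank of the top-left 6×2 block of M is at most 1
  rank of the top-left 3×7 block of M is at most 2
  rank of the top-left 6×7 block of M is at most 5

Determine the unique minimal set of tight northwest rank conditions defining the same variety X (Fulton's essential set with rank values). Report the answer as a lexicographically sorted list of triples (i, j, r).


Recovering R(i,j) via the rank-extension bound from the 21 conditions:

  0 | 0 | 1 | 1 | 1 | 1 | 1 | 1
  0 | 0 | 1 | 1 | 1 | 1 | 1 | 2
  0 | 0 | 1 | 1 | 2 | 2 | 2 | 3
  0 | 0 | 1 | 1 | 2 | 3 | 3 | 4
  1 | 1 | 2 | 2 | 3 | 4 | 4 | 5
  1 | 1 | 2 | 2 | 3 | 4 | 5 | 6
  1 | 2 | 3 | 3 | 4 | 5 | 6 | 7
  1 | 2 | 3 | 4 | 5 | 6 | 7 | 8

giving w = (3, 8, 5, 6, 1, 7, 2, 4) via Δ²R.

|D(w)|=16, |Ess(w)|=5:

[(2, 7, 1), (4, 2, 0), (4, 4, 1), (6, 2, 1), (6, 4, 2)]


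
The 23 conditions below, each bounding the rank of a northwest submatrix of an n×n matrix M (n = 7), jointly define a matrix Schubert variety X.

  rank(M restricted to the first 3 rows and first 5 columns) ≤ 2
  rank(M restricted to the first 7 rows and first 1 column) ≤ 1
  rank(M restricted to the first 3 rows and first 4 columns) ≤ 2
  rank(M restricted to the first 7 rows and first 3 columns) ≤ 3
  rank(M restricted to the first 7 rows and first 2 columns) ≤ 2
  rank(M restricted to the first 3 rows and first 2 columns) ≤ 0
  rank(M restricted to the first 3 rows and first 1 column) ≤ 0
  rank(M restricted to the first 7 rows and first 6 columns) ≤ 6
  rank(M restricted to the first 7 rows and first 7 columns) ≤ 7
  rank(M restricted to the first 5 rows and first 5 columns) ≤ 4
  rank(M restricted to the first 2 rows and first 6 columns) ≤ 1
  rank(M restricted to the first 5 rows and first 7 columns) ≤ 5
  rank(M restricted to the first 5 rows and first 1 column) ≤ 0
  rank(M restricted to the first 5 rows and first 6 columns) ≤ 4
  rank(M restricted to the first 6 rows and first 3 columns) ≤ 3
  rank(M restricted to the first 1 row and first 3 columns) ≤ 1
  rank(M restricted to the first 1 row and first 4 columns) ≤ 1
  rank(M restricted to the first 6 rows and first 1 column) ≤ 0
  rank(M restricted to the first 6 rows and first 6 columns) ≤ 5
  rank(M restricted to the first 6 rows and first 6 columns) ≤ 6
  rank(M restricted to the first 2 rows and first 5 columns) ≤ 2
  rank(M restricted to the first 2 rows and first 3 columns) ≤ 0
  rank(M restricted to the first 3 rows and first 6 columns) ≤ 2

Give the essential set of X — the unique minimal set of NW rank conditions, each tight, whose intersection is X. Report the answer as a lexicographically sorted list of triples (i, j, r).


Computing R[i][j] = min implied NW-rank bound (n=7, 23 conditions):

  i=1: 0 0 0 1 1 1 1
  i=2: 0 0 0 1 1 1 2
  i=3: 0 0 1 2 2 2 3
  i=4: 0 1 2 3 3 3 4
  i=5: 0 1 2 3 4 4 5
  i=6: 0 1 2 3 4 5 6
  i=7: 1 2 3 4 5 6 7

so w = (4, 7, 3, 2, 5, 6, 1).

Fulton essential set (4 of the 13 Rothe cells):

[(2, 3, 0), (2, 6, 1), (3, 2, 0), (6, 1, 0)]


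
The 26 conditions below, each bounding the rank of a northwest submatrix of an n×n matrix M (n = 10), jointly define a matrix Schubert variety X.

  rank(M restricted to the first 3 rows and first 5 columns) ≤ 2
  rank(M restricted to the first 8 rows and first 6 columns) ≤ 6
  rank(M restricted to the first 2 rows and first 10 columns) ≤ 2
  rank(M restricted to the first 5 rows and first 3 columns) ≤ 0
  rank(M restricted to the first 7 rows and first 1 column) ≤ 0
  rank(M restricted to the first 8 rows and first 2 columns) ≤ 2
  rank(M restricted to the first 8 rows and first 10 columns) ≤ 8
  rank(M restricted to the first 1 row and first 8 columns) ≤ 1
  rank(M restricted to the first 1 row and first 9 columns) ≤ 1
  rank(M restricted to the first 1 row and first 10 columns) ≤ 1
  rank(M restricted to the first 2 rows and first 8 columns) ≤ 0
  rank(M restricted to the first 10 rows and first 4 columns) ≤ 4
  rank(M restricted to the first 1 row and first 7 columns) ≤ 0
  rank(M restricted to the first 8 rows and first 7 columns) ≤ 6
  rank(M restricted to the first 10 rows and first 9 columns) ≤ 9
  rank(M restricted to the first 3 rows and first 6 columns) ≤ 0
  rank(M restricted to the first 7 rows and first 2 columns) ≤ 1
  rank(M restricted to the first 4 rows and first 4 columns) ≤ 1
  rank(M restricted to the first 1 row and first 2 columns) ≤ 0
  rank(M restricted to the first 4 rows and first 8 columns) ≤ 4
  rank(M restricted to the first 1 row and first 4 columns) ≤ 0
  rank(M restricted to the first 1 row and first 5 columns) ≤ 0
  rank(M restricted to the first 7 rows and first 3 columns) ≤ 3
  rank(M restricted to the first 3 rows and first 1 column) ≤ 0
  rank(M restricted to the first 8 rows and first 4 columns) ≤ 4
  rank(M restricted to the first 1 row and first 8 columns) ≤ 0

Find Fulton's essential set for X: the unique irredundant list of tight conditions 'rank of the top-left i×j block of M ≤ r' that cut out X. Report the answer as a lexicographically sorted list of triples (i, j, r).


Propagating the 26 rank bounds to every northwest block:

  0 0 0 0 0 0 0 0 1 1
  0 0 0 0 0 0 0 0 1 2
  0 0 0 0 0 0 1 1 2 3
  0 0 0 1 1 1 2 2 3 4
  0 0 0 1 2 2 3 3 4 5
  0 1 1 2 3 3 4 4 5 6
  0 1 2 3 4 4 5 5 6 7
  1 2 3 4 5 5 6 6 7 8
  1 2 3 4 5 6 7 7 8 9
  1 2 3 4 5 6 7 8 9 10

giving w = (9, 10, 7, 4, 5, 2, 3, 1, 6, 8) via Δ²R.

Fulton essential set (4 of the 30 Rothe cells):

[(2, 8, 0), (3, 6, 0), (5, 3, 0), (7, 1, 0)]


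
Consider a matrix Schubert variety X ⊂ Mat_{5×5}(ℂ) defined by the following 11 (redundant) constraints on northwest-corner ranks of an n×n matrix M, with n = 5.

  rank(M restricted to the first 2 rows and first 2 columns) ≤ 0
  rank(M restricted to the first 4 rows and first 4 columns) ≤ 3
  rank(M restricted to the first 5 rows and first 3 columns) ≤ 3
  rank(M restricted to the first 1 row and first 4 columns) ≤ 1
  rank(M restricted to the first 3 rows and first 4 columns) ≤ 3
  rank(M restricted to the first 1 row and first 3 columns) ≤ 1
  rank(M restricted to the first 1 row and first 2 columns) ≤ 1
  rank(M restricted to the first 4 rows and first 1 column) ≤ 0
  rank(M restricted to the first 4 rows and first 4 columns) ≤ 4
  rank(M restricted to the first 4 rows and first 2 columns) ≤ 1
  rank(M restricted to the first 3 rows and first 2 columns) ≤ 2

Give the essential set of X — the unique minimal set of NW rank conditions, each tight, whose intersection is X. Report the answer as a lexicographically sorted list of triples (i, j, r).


Rank table r_w(5×5) implied by the 11 constraints:

  row 1: 0 0 1 1 1
  row 2: 0 0 1 2 2
  row 3: 0 1 2 3 3
  row 4: 0 1 2 3 4
  row 5: 1 2 3 4 5

giving w = (3, 4, 2, 5, 1) via Δ²R.

D(w) has 6 cells with 2 SE-corners; essential set:

[(2, 2, 0), (4, 1, 0)]


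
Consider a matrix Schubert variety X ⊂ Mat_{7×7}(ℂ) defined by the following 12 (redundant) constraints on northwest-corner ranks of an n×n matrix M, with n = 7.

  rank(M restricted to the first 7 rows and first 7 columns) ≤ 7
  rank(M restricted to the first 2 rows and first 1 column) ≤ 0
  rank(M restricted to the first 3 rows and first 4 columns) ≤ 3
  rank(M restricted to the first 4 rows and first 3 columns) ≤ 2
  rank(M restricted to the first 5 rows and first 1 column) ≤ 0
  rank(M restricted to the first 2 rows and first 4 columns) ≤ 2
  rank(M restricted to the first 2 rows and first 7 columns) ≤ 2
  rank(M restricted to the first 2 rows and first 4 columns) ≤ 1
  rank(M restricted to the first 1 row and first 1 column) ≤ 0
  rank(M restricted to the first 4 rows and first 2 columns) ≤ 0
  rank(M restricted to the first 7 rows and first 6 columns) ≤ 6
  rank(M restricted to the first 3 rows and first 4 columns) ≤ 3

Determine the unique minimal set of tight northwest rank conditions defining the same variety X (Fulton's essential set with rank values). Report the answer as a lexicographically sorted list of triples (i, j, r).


Rank table r_w(7×7) implied by the 12 constraints:

  row 1: 0, 0, 1, 1, 1, 1, 1
  row 2: 0, 0, 1, 1, 2, 2, 2
  row 3: 0, 0, 1, 2, 3, 3, 3
  row 4: 0, 0, 1, 2, 3, 4, 4
  row 5: 0, 1, 2, 3, 4, 5, 5
  row 6: 1, 2, 3, 4, 5, 6, 6
  row 7: 1, 2, 3, 4, 5, 6, 7

second differences of R give the permutation w = (3, 5, 4, 6, 2, 1, 7).

Fulton essential set (3 of the 10 Rothe cells):

[(2, 4, 1), (4, 2, 0), (5, 1, 0)]


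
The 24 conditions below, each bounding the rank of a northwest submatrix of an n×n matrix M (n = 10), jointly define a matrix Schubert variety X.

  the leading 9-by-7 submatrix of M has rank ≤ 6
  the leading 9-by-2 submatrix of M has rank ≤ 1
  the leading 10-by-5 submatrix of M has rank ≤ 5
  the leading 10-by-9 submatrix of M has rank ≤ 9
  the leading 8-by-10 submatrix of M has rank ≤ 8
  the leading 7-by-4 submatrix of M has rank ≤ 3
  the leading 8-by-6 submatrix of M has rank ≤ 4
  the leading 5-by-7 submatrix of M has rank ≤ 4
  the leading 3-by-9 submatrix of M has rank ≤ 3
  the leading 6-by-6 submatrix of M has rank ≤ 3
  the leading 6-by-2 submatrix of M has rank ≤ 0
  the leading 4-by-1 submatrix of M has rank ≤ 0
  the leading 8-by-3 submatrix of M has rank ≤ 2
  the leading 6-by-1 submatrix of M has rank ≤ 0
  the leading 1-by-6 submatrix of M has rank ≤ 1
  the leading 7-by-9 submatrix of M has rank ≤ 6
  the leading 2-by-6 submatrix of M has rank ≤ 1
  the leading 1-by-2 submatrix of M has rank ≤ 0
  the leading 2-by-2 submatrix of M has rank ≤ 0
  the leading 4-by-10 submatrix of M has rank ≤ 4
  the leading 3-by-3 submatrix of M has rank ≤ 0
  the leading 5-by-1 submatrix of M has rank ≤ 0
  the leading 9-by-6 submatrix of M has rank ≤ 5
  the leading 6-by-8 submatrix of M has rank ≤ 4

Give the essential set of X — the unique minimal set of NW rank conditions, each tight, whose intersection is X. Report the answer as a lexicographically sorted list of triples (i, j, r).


The tightest implied rank at each (i,j), from the 24 conditions:

  R[1]: 0, 0, 0, 1, 1, 1, 1, 1, 1, 1
  R[2]: 0, 0, 0, 1, 1, 1, 2, 2, 2, 2
  R[3]: 0, 0, 0, 1, 2, 2, 3, 3, 3, 3
  R[4]: 0, 0, 1, 2, 3, 3, 4, 4, 4, 4
  R[5]: 0, 0, 1, 2, 3, 3, 4, 4, 5, 5
  R[6]: 0, 0, 1, 2, 3, 3, 4, 4, 5, 6
  R[7]: 1, 1, 2, 3, 4, 4, 5, 5, 6, 7
  R[8]: 1, 1, 2, 3, 4, 4, 5, 6, 7, 8
  R[9]: 1, 1, 2, 3, 4, 5, 6, 7, 8, 9
  R[10]: 1, 2, 3, 4, 5, 6, 7, 8, 9, 10

the unique w with this rank table is (4, 7, 5, 3, 9, 10, 1, 8, 6, 2).

|D(w)|=24, |Ess(w)|=7:

[(2, 6, 1), (3, 3, 0), (6, 2, 0), (6, 6, 3), (6, 8, 4), (8, 6, 4), (9, 2, 1)]


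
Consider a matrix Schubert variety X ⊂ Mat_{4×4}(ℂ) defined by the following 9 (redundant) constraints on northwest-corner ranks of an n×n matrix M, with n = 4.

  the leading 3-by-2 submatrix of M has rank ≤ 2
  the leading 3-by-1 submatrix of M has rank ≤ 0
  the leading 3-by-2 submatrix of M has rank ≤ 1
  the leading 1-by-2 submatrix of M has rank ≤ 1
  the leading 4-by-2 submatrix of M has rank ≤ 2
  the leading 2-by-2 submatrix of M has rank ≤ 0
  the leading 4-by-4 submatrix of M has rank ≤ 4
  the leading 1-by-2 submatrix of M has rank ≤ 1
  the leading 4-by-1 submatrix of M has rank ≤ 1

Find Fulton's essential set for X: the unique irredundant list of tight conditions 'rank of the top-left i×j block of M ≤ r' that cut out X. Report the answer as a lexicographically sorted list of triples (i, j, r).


Computing R[i][j] = min implied NW-rank bound (n=4, 9 conditions):

  R[1]: 0 | 0 | 1 | 1
  R[2]: 0 | 0 | 1 | 2
  R[3]: 0 | 1 | 2 | 3
  R[4]: 1 | 2 | 3 | 4

giving w = (3, 4, 2, 1) via Δ²R.

2 SE-corners of the 5-cell Rothe diagram give Ess(w):

[(2, 2, 0), (3, 1, 0)]


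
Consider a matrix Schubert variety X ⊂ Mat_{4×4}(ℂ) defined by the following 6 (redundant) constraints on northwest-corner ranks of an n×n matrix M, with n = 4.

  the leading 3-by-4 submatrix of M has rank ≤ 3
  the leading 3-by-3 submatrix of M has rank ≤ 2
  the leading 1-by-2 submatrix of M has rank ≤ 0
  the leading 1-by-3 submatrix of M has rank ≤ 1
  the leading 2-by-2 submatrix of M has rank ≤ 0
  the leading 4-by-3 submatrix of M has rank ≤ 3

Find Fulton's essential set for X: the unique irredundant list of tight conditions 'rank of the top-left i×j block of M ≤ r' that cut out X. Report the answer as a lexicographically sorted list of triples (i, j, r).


Computing R[i][j] = min implied NW-rank bound (n=4, 6 conditions):

  i=1: 0  0  1  1
  i=2: 0  0  1  2
  i=3: 1  1  2  3
  i=4: 1  2  3  4

reading off 1-entries of Δ²R: w = (3, 4, 1, 2).

1 SE-corner of the 4-cell Rothe diagram gives Ess(w):

[(2, 2, 0)]
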